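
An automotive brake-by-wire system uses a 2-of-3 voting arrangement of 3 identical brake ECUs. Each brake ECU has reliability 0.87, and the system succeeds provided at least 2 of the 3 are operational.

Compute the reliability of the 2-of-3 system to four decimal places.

R = Σ_{i=2}^{3} C(3,i) p^i (1−p)^{3−i} with p = 0.87
C(3,2)·0.87^2·0.13^1 = 0.295191
C(3,3)·0.87^3·0.13^0 = 0.658503
Sum = 0.9537

0.9537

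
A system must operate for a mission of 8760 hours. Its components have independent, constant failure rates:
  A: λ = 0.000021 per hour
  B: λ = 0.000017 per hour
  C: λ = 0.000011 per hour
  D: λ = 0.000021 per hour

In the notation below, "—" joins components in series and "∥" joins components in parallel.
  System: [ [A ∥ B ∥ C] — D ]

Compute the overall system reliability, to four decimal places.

0.8302

R(A) = exp(−0.000021 × 8760) = 0.831969
R(B) = exp(−0.000017 × 8760) = 0.861638
R(C) = exp(−0.000011 × 8760) = 0.908137
R(D) = exp(−0.000021 × 8760) = 0.831969
Parallel (A, B, and C): 1 − (1 − 0.831969)(1 − 0.861638)(1 − 0.908137) = 0.997864
Series ([0.997864] and D): 0.997864 × 0.831969 = 0.8302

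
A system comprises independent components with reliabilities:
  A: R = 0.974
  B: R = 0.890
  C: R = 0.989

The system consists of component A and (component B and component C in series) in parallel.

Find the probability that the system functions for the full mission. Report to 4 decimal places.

0.9969

Series (B and C): 0.890000 × 0.989000 = 0.880210
Parallel (A and [0.880210]): 1 − (1 − 0.974000)(1 − 0.880210) = 0.9969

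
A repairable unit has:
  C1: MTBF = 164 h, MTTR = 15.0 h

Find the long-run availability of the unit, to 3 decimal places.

0.916

A(C1) = MTBF/(MTBF+MTTR) = 164/(164+15.0) = 0.916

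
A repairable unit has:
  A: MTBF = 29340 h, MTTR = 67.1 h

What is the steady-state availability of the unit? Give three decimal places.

A(A) = MTBF/(MTBF+MTTR) = 29340/(29340+67.1) = 0.998

0.998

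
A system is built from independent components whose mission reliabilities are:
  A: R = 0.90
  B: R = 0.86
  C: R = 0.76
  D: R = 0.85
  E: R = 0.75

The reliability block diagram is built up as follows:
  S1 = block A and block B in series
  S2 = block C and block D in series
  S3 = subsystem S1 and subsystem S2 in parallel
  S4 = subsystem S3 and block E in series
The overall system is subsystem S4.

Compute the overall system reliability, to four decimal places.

Series (A and B): 0.900000 × 0.860000 = 0.774000
Series (C and D): 0.760000 × 0.850000 = 0.646000
Parallel ([0.774000] and [0.646000]): 1 − (1 − 0.774000)(1 − 0.646000) = 0.919996
Series ([0.919996] and E): 0.919996 × 0.750000 = 0.6900

0.6900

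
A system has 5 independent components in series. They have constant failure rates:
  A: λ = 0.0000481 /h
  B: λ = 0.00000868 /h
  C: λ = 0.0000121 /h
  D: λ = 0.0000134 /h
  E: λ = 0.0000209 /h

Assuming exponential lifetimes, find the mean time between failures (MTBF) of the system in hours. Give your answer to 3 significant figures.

9690

Series of exponential components: λ_sys = Σ λ_i
λ_sys = 0.0000481 + 0.00000868 + 0.0000121 + 0.0000134 + 0.0000209 = 1.0318e-04 /h
MTBF = 1 / λ_sys = 9690 h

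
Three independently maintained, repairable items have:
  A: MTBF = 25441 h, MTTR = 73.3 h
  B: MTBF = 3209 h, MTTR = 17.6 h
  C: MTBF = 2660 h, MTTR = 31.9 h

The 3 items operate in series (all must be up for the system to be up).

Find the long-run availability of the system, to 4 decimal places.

0.9799

A(A) = MTBF/(MTBF+MTTR) = 25441/(25441+73.3) = 0.997127
A(B) = MTBF/(MTBF+MTTR) = 3209/(3209+17.6) = 0.994545
A(C) = MTBF/(MTBF+MTTR) = 2660/(2660+31.9) = 0.988150
Series availability: 0.997127 × 0.994545 × 0.988150 = 0.9799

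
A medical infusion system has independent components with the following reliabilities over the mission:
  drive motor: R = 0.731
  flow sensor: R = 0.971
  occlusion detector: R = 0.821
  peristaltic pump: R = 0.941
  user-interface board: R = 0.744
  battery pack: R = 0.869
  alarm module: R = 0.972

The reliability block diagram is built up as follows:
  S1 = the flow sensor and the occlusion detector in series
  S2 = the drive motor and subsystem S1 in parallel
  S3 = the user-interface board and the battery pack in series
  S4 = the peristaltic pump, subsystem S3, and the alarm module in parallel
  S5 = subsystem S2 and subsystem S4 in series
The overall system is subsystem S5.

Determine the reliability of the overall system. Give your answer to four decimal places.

Series (flow sensor and occlusion detector): 0.971000 × 0.821000 = 0.797191
Parallel (drive motor and [0.797191]): 1 − (1 − 0.731000)(1 − 0.797191) = 0.945444
Series (user-interface board and battery pack): 0.744000 × 0.869000 = 0.646536
Parallel (peristaltic pump, [0.646536], and alarm module): 1 − (1 − 0.941000)(1 − 0.646536)(1 − 0.972000) = 0.999416
Series ([0.945444] and [0.999416]): 0.945444 × 0.999416 = 0.9449

0.9449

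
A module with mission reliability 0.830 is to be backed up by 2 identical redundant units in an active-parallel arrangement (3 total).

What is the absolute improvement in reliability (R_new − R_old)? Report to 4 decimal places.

0.1651

R_before = 0.830
R_after = 1 − (1 − 0.830)^3 = 0.9951
ΔR = 0.9951 − 0.830 = 0.1651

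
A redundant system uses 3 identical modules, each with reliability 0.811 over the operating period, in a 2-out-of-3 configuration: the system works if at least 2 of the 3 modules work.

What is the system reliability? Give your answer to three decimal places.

0.906

R = Σ_{i=2}^{3} C(3,i) p^i (1−p)^{3−i} with p = 0.811
C(3,2)·0.811^2·0.189^1 = 0.37293
C(3,3)·0.811^3·0.189^0 = 0.53341
Sum = 0.906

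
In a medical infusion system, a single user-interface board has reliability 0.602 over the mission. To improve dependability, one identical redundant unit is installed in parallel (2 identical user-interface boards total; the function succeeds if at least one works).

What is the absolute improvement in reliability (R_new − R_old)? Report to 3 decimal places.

R_before = 0.602
R_after = 1 − (1 − 0.602)^2 = 0.842
ΔR = 0.842 − 0.602 = 0.240

0.240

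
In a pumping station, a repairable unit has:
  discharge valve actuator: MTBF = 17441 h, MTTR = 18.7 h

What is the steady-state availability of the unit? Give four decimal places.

A(discharge valve actuator) = MTBF/(MTBF+MTTR) = 17441/(17441+18.7) = 0.9989

0.9989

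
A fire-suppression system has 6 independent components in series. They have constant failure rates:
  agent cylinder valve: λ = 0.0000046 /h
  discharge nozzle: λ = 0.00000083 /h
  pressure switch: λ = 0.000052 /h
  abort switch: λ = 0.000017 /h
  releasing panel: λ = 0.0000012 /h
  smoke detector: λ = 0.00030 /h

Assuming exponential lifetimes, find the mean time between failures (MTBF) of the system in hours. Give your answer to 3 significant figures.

Series of exponential components: λ_sys = Σ λ_i
λ_sys = 0.0000046 + 0.00000083 + 0.000052 + 0.000017 + 0.0000012 + 0.00030 = 3.7563e-04 /h
MTBF = 1 / λ_sys = 2660 h

2660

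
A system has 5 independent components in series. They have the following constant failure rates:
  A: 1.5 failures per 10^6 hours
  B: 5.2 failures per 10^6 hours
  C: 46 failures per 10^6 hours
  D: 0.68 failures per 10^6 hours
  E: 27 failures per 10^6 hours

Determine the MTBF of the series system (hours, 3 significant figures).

Series of exponential components: λ_sys = Σ λ_i
λ_sys = 0.0000015 + 0.0000052 + 0.000046 + 0.00000068 + 0.000027 = 8.0380e-05 /h
MTBF = 1 / λ_sys = 12400 h

12400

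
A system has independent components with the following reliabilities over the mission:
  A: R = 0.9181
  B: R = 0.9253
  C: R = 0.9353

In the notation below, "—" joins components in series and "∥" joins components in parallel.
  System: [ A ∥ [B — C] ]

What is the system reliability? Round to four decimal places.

Series (B and C): 0.925300 × 0.935300 = 0.865433
Parallel (A and [0.865433]): 1 − (1 − 0.918100)(1 − 0.865433) = 0.9890

0.9890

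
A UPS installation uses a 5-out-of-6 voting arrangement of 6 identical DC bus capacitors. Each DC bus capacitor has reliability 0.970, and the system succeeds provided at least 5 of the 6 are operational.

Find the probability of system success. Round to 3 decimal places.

0.988

R = Σ_{i=5}^{6} C(6,i) p^i (1−p)^{6−i} with p = 0.970
C(6,5)·0.970^5·0.030^1 = 0.15457
C(6,6)·0.970^6·0.030^0 = 0.83297
Sum = 0.988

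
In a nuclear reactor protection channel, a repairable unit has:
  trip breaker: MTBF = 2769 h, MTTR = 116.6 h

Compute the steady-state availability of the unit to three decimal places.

0.960

A(trip breaker) = MTBF/(MTBF+MTTR) = 2769/(2769+116.6) = 0.960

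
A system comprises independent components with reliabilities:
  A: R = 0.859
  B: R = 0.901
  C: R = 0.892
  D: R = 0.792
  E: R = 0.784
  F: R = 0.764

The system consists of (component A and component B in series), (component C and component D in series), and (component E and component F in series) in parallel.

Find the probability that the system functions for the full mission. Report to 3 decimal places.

Series (A and B): 0.85900 × 0.90100 = 0.77396
Series (C and D): 0.89200 × 0.79200 = 0.70646
Series (E and F): 0.78400 × 0.76400 = 0.59898
Parallel ([0.77396], [0.70646], and [0.59898]): 1 − (1 − 0.77396)(1 − 0.70646)(1 − 0.59898) = 0.973

0.973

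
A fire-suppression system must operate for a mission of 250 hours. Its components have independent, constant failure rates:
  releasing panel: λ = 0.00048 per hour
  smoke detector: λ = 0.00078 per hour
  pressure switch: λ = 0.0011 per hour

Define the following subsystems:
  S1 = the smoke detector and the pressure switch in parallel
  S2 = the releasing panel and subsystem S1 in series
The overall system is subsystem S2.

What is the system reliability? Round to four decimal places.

0.8491

R(releasing panel) = exp(−0.00048 × 250) = 0.886920
R(smoke detector) = exp(−0.00078 × 250) = 0.822835
R(pressure switch) = exp(−0.0011 × 250) = 0.759572
Parallel (smoke detector and pressure switch): 1 − (1 − 0.822835)(1 − 0.759572) = 0.957405
Series (releasing panel and [0.957405]): 0.886920 × 0.957405 = 0.8491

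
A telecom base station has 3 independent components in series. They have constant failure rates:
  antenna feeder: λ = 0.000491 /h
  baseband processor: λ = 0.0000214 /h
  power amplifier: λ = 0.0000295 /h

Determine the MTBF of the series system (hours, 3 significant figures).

1850

Series of exponential components: λ_sys = Σ λ_i
λ_sys = 0.000491 + 0.0000214 + 0.0000295 = 5.4190e-04 /h
MTBF = 1 / λ_sys = 1850 h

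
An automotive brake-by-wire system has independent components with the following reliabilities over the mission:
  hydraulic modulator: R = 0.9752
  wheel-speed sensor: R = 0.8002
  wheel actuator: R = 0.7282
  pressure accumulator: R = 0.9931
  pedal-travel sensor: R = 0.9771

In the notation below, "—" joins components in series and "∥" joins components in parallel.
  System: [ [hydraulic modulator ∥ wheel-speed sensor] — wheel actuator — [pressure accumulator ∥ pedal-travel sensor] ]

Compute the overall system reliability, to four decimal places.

0.7245

Parallel (hydraulic modulator and wheel-speed sensor): 1 − (1 − 0.975200)(1 − 0.800200) = 0.995045
Parallel (pressure accumulator and pedal-travel sensor): 1 − (1 − 0.993100)(1 − 0.977100) = 0.999842
Series ([0.995045], wheel actuator, and [0.999842]): 0.995045 × 0.728200 × 0.999842 = 0.7245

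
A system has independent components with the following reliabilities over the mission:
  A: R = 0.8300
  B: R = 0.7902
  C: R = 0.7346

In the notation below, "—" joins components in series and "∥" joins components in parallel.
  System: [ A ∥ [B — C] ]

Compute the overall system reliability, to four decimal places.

0.9287

Series (B and C): 0.790200 × 0.734600 = 0.580481
Parallel (A and [0.580481]): 1 − (1 − 0.830000)(1 − 0.580481) = 0.9287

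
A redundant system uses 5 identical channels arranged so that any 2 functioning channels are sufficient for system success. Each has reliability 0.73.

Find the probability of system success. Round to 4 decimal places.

0.9792

R = Σ_{i=2}^{5} C(5,i) p^i (1−p)^{5−i} with p = 0.73
C(5,2)·0.73^2·0.27^3 = 0.104891
C(5,3)·0.73^3·0.27^2 = 0.283593
C(5,4)·0.73^4·0.27^1 = 0.383376
C(5,5)·0.73^5·0.27^0 = 0.207307
Sum = 0.9792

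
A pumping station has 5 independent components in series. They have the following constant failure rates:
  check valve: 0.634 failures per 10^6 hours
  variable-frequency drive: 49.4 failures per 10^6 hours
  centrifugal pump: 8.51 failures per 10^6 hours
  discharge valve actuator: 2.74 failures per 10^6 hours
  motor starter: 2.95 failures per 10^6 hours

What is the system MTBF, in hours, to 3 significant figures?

15600

Series of exponential components: λ_sys = Σ λ_i
λ_sys = 0.000000634 + 0.0000494 + 0.00000851 + 0.00000274 + 0.00000295 = 6.4234e-05 /h
MTBF = 1 / λ_sys = 15600 h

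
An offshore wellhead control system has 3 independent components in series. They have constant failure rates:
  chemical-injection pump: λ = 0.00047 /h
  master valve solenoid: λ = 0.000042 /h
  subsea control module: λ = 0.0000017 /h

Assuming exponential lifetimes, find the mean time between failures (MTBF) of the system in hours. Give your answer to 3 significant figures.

Series of exponential components: λ_sys = Σ λ_i
λ_sys = 0.00047 + 0.000042 + 0.0000017 = 5.1370e-04 /h
MTBF = 1 / λ_sys = 1950 h

1950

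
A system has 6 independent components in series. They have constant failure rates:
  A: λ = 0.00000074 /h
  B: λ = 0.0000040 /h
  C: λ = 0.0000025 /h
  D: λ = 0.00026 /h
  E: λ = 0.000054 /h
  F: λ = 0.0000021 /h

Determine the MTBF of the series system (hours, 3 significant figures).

Series of exponential components: λ_sys = Σ λ_i
λ_sys = 0.00000074 + 0.0000040 + 0.0000025 + 0.00026 + 0.000054 + 0.0000021 = 3.2334e-04 /h
MTBF = 1 / λ_sys = 3090 h

3090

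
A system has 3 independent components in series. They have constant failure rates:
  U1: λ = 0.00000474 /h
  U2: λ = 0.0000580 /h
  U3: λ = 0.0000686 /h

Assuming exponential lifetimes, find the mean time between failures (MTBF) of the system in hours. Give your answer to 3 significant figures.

7610

Series of exponential components: λ_sys = Σ λ_i
λ_sys = 0.00000474 + 0.0000580 + 0.0000686 = 1.3134e-04 /h
MTBF = 1 / λ_sys = 7610 h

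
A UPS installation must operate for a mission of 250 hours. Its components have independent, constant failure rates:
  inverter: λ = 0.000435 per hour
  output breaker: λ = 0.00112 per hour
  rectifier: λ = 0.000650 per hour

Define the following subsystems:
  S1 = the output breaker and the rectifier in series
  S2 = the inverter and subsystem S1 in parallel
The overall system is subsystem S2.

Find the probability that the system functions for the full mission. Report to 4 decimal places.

0.9632

R(inverter) = exp(−0.000435 × 250) = 0.896955
R(output breaker) = exp(−0.00112 × 250) = 0.755784
R(rectifier) = exp(−0.000650 × 250) = 0.850016
Series (output breaker and rectifier): 0.755784 × 0.850016 = 0.642428
Parallel (inverter and [0.642428]): 1 − (1 − 0.896955)(1 − 0.642428) = 0.9632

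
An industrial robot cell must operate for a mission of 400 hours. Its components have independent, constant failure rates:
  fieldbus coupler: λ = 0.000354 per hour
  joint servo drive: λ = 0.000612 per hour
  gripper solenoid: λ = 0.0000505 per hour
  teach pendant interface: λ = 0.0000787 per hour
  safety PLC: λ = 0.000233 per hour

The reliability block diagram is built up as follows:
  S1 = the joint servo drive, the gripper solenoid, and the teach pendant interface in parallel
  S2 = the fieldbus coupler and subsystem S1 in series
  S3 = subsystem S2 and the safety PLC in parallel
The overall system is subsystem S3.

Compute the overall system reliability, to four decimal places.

0.9882

R(fieldbus coupler) = exp(−0.000354 × 400) = 0.867968
R(joint servo drive) = exp(−0.000612 × 400) = 0.782861
R(gripper solenoid) = exp(−0.0000505 × 400) = 0.980003
R(teach pendant interface) = exp(−0.0000787 × 400) = 0.969010
R(safety PLC) = exp(−0.000233 × 400) = 0.911011
Parallel (joint servo drive, gripper solenoid, and teach pendant interface): 1 − (1 − 0.782861)(1 − 0.980003)(1 − 0.969010) = 0.999865
Series (fieldbus coupler and [0.999865]): 0.867968 × 0.999865 = 0.867851
Parallel ([0.867851] and safety PLC): 1 − (1 − 0.867851)(1 − 0.911011) = 0.9882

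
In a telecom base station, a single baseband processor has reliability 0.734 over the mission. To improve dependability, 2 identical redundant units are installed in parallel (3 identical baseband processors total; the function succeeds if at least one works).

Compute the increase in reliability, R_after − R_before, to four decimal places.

0.2472

R_before = 0.734
R_after = 1 − (1 − 0.734)^3 = 0.9812
ΔR = 0.9812 − 0.734 = 0.2472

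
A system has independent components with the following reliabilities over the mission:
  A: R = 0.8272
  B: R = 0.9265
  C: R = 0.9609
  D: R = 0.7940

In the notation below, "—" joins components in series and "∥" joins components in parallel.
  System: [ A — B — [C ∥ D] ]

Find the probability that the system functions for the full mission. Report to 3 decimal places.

Parallel (C and D): 1 − (1 − 0.96090)(1 − 0.79400) = 0.99195
Series (A, B, and [0.99195]): 0.82720 × 0.92650 × 0.99195 = 0.760

0.760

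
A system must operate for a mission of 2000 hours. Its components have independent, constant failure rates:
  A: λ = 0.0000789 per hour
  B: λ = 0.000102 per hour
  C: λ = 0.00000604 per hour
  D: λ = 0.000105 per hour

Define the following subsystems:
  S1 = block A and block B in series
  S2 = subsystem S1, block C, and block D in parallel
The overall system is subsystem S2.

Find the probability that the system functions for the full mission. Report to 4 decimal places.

0.9993

R(A) = exp(−0.0000789 × 2000) = 0.854021
R(B) = exp(−0.000102 × 2000) = 0.815462
R(C) = exp(−0.00000604 × 2000) = 0.987993
R(D) = exp(−0.000105 × 2000) = 0.810584
Series (A and B): 0.854021 × 0.815462 = 0.696422
Parallel ([0.696422], C, and D): 1 − (1 − 0.696422)(1 − 0.987993)(1 − 0.810584) = 0.9993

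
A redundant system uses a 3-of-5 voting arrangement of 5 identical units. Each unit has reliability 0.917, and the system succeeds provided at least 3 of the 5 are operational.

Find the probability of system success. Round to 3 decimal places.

R = Σ_{i=3}^{5} C(5,i) p^i (1−p)^{5−i} with p = 0.917
C(5,3)·0.917^3·0.083^2 = 0.05312
C(5,4)·0.917^4·0.083^1 = 0.29344
C(5,5)·0.917^5·0.083^0 = 0.64841
Sum = 0.995

0.995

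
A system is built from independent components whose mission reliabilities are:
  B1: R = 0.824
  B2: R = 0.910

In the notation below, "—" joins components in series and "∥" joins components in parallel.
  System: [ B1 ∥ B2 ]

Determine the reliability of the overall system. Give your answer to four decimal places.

0.9842

Parallel (B1 and B2): 1 − (1 − 0.824000)(1 − 0.910000) = 0.9842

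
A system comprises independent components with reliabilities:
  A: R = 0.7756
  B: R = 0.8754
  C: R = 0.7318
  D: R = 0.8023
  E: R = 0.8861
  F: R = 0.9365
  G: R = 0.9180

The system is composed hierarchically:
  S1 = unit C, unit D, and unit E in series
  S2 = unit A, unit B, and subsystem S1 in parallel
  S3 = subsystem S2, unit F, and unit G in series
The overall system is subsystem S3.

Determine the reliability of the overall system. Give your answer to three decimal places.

Series (C, D, and E): 0.73180 × 0.80230 × 0.88610 = 0.52025
Parallel (A, B, and [0.52025]): 1 − (1 − 0.77560)(1 − 0.87540)(1 − 0.52025) = 0.98659
Series ([0.98659], F, and G): 0.98659 × 0.93650 × 0.91800 = 0.848

0.848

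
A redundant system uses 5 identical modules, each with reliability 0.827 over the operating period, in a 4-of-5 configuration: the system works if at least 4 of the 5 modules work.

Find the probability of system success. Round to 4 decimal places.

0.7914

R = Σ_{i=4}^{5} C(5,i) p^i (1−p)^{5−i} with p = 0.827
C(5,4)·0.827^4·0.173^1 = 0.404611
C(5,5)·0.827^5·0.173^0 = 0.386837
Sum = 0.7914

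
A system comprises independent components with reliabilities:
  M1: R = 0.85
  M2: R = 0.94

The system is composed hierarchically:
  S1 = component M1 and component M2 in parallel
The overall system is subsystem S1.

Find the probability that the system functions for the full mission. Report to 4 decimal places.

Parallel (M1 and M2): 1 − (1 − 0.850000)(1 − 0.940000) = 0.9910

0.9910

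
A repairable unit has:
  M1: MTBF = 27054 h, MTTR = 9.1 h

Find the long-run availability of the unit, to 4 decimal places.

A(M1) = MTBF/(MTBF+MTTR) = 27054/(27054+9.1) = 0.9997

0.9997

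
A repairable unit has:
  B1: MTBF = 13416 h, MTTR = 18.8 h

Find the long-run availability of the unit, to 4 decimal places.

0.9986

A(B1) = MTBF/(MTBF+MTTR) = 13416/(13416+18.8) = 0.9986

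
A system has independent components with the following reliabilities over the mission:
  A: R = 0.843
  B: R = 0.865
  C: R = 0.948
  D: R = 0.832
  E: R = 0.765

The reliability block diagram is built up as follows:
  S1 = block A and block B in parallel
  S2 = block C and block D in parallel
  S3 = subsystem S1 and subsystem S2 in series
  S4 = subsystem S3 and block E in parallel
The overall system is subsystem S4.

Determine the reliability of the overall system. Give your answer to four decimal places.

Parallel (A and B): 1 − (1 − 0.843000)(1 − 0.865000) = 0.978805
Parallel (C and D): 1 − (1 − 0.948000)(1 − 0.832000) = 0.991264
Series ([0.978805] and [0.991264]): 0.978805 × 0.991264 = 0.970254
Parallel ([0.970254] and E): 1 − (1 − 0.970254)(1 − 0.765000) = 0.9930

0.9930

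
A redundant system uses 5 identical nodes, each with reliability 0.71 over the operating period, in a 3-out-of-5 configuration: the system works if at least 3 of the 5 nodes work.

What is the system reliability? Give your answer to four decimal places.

0.8499

R = Σ_{i=3}^{5} C(5,i) p^i (1−p)^{5−i} with p = 0.71
C(5,3)·0.71^3·0.29^2 = 0.301003
C(5,4)·0.71^4·0.29^1 = 0.368469
C(5,5)·0.71^5·0.29^0 = 0.180423
Sum = 0.8499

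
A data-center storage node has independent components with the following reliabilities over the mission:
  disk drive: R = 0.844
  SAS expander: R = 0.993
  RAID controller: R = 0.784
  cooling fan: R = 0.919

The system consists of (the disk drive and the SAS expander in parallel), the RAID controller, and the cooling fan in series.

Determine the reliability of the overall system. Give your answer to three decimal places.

Parallel (disk drive and SAS expander): 1 − (1 − 0.84400)(1 − 0.99300) = 0.99891
Series ([0.99891], RAID controller, and cooling fan): 0.99891 × 0.78400 × 0.91900 = 0.720

0.720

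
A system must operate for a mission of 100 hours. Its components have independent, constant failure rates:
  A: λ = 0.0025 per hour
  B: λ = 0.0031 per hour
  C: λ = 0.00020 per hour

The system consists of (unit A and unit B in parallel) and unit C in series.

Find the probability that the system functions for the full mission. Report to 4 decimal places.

R(A) = exp(−0.0025 × 100) = 0.778801
R(B) = exp(−0.0031 × 100) = 0.733447
R(C) = exp(−0.00020 × 100) = 0.980199
Parallel (A and B): 1 − (1 − 0.778801)(1 − 0.733447) = 0.941039
Series ([0.941039] and C): 0.941039 × 0.980199 = 0.9224

0.9224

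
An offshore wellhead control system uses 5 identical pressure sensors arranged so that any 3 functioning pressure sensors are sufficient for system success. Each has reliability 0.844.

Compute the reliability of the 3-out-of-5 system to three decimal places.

R = Σ_{i=3}^{5} C(5,i) p^i (1−p)^{5−i} with p = 0.844
C(5,3)·0.844^3·0.156^2 = 0.14631
C(5,4)·0.844^4·0.156^1 = 0.39579
C(5,5)·0.844^5·0.156^0 = 0.42826
Sum = 0.970

0.970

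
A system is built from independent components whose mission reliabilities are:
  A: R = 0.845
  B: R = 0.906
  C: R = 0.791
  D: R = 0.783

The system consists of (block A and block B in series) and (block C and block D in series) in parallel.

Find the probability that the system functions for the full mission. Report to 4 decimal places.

0.9108

Series (A and B): 0.845000 × 0.906000 = 0.765570
Series (C and D): 0.791000 × 0.783000 = 0.619353
Parallel ([0.765570] and [0.619353]): 1 − (1 − 0.765570)(1 − 0.619353) = 0.9108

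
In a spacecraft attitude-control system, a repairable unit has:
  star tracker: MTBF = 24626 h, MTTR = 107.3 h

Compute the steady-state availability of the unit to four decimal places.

A(star tracker) = MTBF/(MTBF+MTTR) = 24626/(24626+107.3) = 0.9957

0.9957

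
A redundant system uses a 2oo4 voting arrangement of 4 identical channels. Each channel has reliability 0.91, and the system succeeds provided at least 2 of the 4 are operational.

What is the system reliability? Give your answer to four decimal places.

0.9973

R = Σ_{i=2}^{4} C(4,i) p^i (1−p)^{4−i} with p = 0.91
C(4,2)·0.91^2·0.09^2 = 0.040246
C(4,3)·0.91^3·0.09^1 = 0.271286
C(4,4)·0.91^4·0.09^0 = 0.685750
Sum = 0.9973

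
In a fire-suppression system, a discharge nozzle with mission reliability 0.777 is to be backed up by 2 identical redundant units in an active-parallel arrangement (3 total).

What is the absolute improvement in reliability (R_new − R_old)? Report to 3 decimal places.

R_before = 0.777
R_after = 1 − (1 − 0.777)^3 = 0.989
ΔR = 0.989 − 0.777 = 0.212

0.212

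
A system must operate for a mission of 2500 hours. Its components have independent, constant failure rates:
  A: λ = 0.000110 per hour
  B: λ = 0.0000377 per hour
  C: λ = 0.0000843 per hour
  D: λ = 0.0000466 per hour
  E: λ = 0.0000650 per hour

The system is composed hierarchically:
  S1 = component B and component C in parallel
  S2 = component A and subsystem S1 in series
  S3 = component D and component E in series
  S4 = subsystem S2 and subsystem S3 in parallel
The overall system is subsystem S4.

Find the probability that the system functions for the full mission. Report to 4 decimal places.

R(A) = exp(−0.000110 × 2500) = 0.759572
R(B) = exp(−0.0000377 × 2500) = 0.910055
R(C) = exp(−0.0000843 × 2500) = 0.809977
R(D) = exp(−0.0000466 × 2500) = 0.890030
R(E) = exp(−0.0000650 × 2500) = 0.850016
Parallel (B and C): 1 − (1 − 0.910055)(1 − 0.809977) = 0.982908
Series (A and [0.982908]): 0.759572 × 0.982908 = 0.746589
Series (D and E): 0.890030 × 0.850016 = 0.756540
Parallel ([0.746589] and [0.756540]): 1 − (1 − 0.746589)(1 − 0.756540) = 0.9383

0.9383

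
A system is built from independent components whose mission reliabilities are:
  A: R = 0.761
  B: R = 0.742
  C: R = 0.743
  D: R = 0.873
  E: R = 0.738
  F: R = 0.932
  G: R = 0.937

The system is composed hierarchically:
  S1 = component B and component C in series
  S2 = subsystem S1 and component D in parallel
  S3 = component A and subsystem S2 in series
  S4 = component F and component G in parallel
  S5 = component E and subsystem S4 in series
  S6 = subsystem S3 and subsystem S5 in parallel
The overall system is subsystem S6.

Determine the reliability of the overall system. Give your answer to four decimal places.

Series (B and C): 0.742000 × 0.743000 = 0.551306
Parallel ([0.551306] and D): 1 − (1 − 0.551306)(1 − 0.873000) = 0.943016
Series (A and [0.943016]): 0.761000 × 0.943016 = 0.717635
Parallel (F and G): 1 − (1 − 0.932000)(1 − 0.937000) = 0.995716
Series (E and [0.995716]): 0.738000 × 0.995716 = 0.734838
Parallel ([0.717635] and [0.734838]): 1 − (1 − 0.717635)(1 − 0.734838) = 0.9251

0.9251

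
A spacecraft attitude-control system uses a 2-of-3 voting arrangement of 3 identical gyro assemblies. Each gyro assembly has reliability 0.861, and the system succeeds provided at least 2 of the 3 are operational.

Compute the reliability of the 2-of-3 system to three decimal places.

0.947

R = Σ_{i=2}^{3} C(3,i) p^i (1−p)^{3−i} with p = 0.861
C(3,2)·0.861^2·0.139^1 = 0.30913
C(3,3)·0.861^3·0.139^0 = 0.63828
Sum = 0.947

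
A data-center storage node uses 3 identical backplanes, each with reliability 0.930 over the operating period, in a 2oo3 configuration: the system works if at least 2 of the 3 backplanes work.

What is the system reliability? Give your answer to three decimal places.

0.986

R = Σ_{i=2}^{3} C(3,i) p^i (1−p)^{3−i} with p = 0.930
C(3,2)·0.930^2·0.070^1 = 0.18163
C(3,3)·0.930^3·0.070^0 = 0.80436
Sum = 0.986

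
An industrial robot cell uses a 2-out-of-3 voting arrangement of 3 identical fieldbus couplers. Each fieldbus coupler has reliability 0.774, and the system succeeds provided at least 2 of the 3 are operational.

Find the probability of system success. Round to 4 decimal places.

0.8699

R = Σ_{i=2}^{3} C(3,i) p^i (1−p)^{3−i} with p = 0.774
C(3,2)·0.774^2·0.226^1 = 0.406174
C(3,3)·0.774^3·0.226^0 = 0.463685
Sum = 0.8699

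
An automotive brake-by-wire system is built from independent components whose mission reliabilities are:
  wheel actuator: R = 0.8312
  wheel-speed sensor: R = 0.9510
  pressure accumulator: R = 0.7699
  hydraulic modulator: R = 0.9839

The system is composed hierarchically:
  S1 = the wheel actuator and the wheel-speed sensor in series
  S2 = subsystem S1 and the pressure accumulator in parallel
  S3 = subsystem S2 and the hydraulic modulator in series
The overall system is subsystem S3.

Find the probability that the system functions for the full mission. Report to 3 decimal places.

Series (wheel actuator and wheel-speed sensor): 0.83120 × 0.95100 = 0.79047
Parallel ([0.79047] and pressure accumulator): 1 − (1 − 0.79047)(1 − 0.76990) = 0.95179
Series ([0.95179] and hydraulic modulator): 0.95179 × 0.98390 = 0.936

0.936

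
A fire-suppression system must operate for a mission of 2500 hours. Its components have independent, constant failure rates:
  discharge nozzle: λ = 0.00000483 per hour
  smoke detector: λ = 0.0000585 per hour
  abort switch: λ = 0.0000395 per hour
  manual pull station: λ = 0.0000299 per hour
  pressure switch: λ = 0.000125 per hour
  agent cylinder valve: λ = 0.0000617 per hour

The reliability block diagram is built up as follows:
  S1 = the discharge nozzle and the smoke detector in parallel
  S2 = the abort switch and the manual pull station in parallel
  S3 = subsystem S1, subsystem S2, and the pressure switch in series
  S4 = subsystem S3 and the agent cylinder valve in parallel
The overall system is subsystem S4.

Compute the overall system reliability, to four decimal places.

0.9608

R(discharge nozzle) = exp(−0.00000483 × 2500) = 0.987998
R(smoke detector) = exp(−0.0000585 × 2500) = 0.863942
R(abort switch) = exp(−0.0000395 × 2500) = 0.905969
R(manual pull station) = exp(−0.0000299 × 2500) = 0.927975
R(pressure switch) = exp(−0.000125 × 2500) = 0.731616
R(agent cylinder valve) = exp(−0.0000617 × 2500) = 0.857058
Parallel (discharge nozzle and smoke detector): 1 − (1 − 0.987998)(1 − 0.863942) = 0.998367
Parallel (abort switch and manual pull station): 1 − (1 − 0.905969)(1 − 0.927975) = 0.993227
Series ([0.998367], [0.993227], and pressure switch): 0.998367 × 0.993227 × 0.731616 = 0.725474
Parallel ([0.725474] and agent cylinder valve): 1 − (1 − 0.725474)(1 − 0.857058) = 0.9608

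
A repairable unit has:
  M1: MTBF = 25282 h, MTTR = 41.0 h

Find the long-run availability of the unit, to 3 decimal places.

0.998

A(M1) = MTBF/(MTBF+MTTR) = 25282/(25282+41.0) = 0.998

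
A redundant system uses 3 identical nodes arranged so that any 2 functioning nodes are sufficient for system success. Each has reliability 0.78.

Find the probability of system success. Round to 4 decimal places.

R = Σ_{i=2}^{3} C(3,i) p^i (1−p)^{3−i} with p = 0.78
C(3,2)·0.78^2·0.22^1 = 0.401544
C(3,3)·0.78^3·0.22^0 = 0.474552
Sum = 0.8761

0.8761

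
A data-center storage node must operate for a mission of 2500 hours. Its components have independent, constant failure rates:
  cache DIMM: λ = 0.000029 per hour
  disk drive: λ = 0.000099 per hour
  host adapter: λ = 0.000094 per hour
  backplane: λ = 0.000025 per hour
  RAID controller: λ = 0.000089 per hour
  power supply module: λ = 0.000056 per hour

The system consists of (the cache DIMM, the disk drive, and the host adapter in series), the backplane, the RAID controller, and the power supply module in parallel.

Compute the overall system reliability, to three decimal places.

R(cache DIMM) = exp(−0.000029 × 2500) = 0.93007
R(disk drive) = exp(−0.000099 × 2500) = 0.78075
R(host adapter) = exp(−0.000094 × 2500) = 0.79057
R(backplane) = exp(−0.000025 × 2500) = 0.93941
R(RAID controller) = exp(−0.000089 × 2500) = 0.80052
R(power supply module) = exp(−0.000056 × 2500) = 0.86936
Series (cache DIMM, disk drive, and host adapter): 0.93007 × 0.78075 × 0.79057 = 0.57407
Parallel ([0.57407], backplane, RAID controller, and power supply module): 1 − (1 − 0.57407)(1 − 0.93941)(1 − 0.80052)(1 − 0.86936) = 0.999

0.999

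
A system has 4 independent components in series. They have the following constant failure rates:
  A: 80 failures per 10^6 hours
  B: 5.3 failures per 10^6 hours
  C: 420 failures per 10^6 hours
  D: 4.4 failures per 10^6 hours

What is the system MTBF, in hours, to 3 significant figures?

Series of exponential components: λ_sys = Σ λ_i
λ_sys = 0.000080 + 0.0000053 + 0.00042 + 0.0000044 = 5.0970e-04 /h
MTBF = 1 / λ_sys = 1960 h

1960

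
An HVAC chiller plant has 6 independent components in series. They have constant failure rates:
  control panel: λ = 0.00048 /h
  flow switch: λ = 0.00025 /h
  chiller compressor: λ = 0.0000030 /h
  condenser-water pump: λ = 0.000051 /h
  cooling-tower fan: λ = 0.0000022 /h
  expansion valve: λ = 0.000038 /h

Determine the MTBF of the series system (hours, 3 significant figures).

Series of exponential components: λ_sys = Σ λ_i
λ_sys = 0.00048 + 0.00025 + 0.0000030 + 0.000051 + 0.0000022 + 0.000038 = 8.2420e-04 /h
MTBF = 1 / λ_sys = 1210 h

1210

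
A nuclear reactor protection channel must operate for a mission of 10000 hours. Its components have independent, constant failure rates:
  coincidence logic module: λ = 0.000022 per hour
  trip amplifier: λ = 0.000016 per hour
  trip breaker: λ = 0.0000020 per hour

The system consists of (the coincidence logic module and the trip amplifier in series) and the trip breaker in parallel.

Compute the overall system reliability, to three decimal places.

0.994

R(coincidence logic module) = exp(−0.000022 × 10000) = 0.80252
R(trip amplifier) = exp(−0.000016 × 10000) = 0.85214
R(trip breaker) = exp(−0.0000020 × 10000) = 0.98020
Series (coincidence logic module and trip amplifier): 0.80252 × 0.85214 = 0.68386
Parallel ([0.68386] and trip breaker): 1 − (1 − 0.68386)(1 − 0.98020) = 0.994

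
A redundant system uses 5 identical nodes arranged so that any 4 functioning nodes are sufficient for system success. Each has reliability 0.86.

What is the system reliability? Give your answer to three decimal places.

R = Σ_{i=4}^{5} C(5,i) p^i (1−p)^{5−i} with p = 0.86
C(5,4)·0.86^4·0.14^1 = 0.38291
C(5,5)·0.86^5·0.14^0 = 0.47043
Sum = 0.853

0.853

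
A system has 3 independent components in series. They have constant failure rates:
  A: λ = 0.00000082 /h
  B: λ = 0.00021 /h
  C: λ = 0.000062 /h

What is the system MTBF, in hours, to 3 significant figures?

3670

Series of exponential components: λ_sys = Σ λ_i
λ_sys = 0.00000082 + 0.00021 + 0.000062 = 2.7282e-04 /h
MTBF = 1 / λ_sys = 3670 h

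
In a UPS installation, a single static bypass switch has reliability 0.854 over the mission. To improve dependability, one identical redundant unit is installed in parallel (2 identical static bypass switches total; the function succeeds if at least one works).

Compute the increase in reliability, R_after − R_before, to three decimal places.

0.125

R_before = 0.854
R_after = 1 − (1 − 0.854)^2 = 0.979
ΔR = 0.979 − 0.854 = 0.125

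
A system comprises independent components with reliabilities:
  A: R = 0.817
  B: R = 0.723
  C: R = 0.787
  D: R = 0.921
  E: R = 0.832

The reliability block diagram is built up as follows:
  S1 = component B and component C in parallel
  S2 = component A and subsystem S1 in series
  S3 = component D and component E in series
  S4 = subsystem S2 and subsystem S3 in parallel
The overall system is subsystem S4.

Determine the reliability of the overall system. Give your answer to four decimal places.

0.9460

Parallel (B and C): 1 − (1 − 0.723000)(1 − 0.787000) = 0.940999
Series (A and [0.940999]): 0.817000 × 0.940999 = 0.768796
Series (D and E): 0.921000 × 0.832000 = 0.766272
Parallel ([0.768796] and [0.766272]): 1 − (1 − 0.768796)(1 − 0.766272) = 0.9460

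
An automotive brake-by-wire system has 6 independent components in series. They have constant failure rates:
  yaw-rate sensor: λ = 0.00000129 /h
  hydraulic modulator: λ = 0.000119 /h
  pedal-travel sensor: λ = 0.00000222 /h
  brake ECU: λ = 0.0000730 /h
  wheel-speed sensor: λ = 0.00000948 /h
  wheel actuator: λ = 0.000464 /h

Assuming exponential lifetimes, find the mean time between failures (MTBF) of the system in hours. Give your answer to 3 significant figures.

1490

Series of exponential components: λ_sys = Σ λ_i
λ_sys = 0.00000129 + 0.000119 + 0.00000222 + 0.0000730 + 0.00000948 + 0.000464 = 6.6899e-04 /h
MTBF = 1 / λ_sys = 1490 h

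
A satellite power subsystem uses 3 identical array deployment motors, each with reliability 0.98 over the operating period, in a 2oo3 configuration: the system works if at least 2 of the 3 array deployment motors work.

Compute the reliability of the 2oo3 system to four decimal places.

0.9988

R = Σ_{i=2}^{3} C(3,i) p^i (1−p)^{3−i} with p = 0.98
C(3,2)·0.98^2·0.02^1 = 0.057624
C(3,3)·0.98^3·0.02^0 = 0.941192
Sum = 0.9988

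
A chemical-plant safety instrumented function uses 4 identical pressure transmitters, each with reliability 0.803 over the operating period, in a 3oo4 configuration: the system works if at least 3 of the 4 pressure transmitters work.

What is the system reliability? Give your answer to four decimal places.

R = Σ_{i=3}^{4} C(4,i) p^i (1−p)^{4−i} with p = 0.803
C(4,3)·0.803^3·0.197^1 = 0.408012
C(4,4)·0.803^4·0.197^0 = 0.415779
Sum = 0.8238

0.8238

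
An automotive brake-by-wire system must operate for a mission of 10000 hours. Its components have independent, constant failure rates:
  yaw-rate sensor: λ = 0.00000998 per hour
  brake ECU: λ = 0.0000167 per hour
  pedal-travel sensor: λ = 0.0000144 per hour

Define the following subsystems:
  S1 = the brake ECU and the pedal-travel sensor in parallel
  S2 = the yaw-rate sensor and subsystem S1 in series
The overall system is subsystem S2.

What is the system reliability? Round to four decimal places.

0.8864

R(yaw-rate sensor) = exp(−0.00000998 × 10000) = 0.905018
R(brake ECU) = exp(−0.0000167 × 10000) = 0.846200
R(pedal-travel sensor) = exp(−0.0000144 × 10000) = 0.865888
Parallel (brake ECU and pedal-travel sensor): 1 − (1 − 0.846200)(1 − 0.865888) = 0.979374
Series (yaw-rate sensor and [0.979374]): 0.905018 × 0.979374 = 0.8864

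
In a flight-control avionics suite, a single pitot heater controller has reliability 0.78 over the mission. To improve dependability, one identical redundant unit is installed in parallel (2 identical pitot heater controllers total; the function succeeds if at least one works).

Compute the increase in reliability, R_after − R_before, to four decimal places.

R_before = 0.78
R_after = 1 − (1 − 0.78)^2 = 0.9516
ΔR = 0.9516 − 0.78 = 0.1716

0.1716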